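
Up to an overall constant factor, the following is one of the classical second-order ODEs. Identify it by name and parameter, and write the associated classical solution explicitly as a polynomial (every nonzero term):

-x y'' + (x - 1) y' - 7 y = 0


All three coefficients share the factor -1; dividing through by -1 gives  x y'' + (1 - x) y' + 7 y = 0.
This matches the Laguerre equation x y'' + (1 - x) y' + n y = 0 with n = 7; the polynomial solution is L_7(x).
With y = sum_k a_k x^k, matching x^k gives (k+1)k a_{k+1} + (k+1) a_{k+1} - k a_k + n a_k = 0, i.e. (k+1)^2 a_{k+1} = (k - n) a_k = (k - 7) a_k. The right side vanishes at k = 7, so the series terminates at degree 7.
Standard normalization L_n(0) = 1 gives a_0 = 1. Work upward with a_{k+1} = (k - 7) a_k / (k+1)^2:
  a_1 = (0 - 7)(1) / 1^2 = -7/1 = -7
  a_2 = (1 - 7)(-7) / 2^2 = 42/4 = 21/2
  a_3 = (2 - 7)(21/2) / 3^2 = (-105/2)/9 = -35/6
  a_4 = (3 - 7)(-35/6) / 4^2 = (70/3)/16 = 35/24
  a_5 = (4 - 7)(35/24) / 5^2 = (-35/8)/25 = -7/40
  a_6 = (5 - 7)(-7/40) / 6^2 = (7/20)/36 = 7/720
  a_7 = (6 - 7)(7/720) / 7^2 = (-7/720)/49 = -1/5040
Hence L_7(x) = -x^7/5040 + 7 x^6/720 - 7 x^5/40 + 35 x^4/24 - 35 x^3/6 + 21 x^2/2 - 7 x + 1.

L_7(x); series = -x^7/5040 + 7 x^6/720 - 7 x^5/40 + 35 x^4/24 - 35 x^3/6 + 21 x^2/2 - 7 x + 1


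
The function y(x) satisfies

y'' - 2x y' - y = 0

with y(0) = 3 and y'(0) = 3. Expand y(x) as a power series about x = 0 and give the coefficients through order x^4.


Ansatz: y(x) = sum_{n>=0} a_n x^n, so y'(x) = sum_{n>=1} n a_n x^(n-1) and y''(x) = sum_{n>=2} n(n-1) a_n x^(n-2).
Substitute into P(x) y'' + Q(x) y' + R(x) y = 0 with P(x) = 1, Q(x) = -2x, R(x) = -1, and match powers of x.
Initial conditions: a_0 = 3, a_1 = 3.
Setting the coefficient of each power of x to zero and solving order by order (substituting the coefficients already found):
  x^0: 2 a_2 - a_0 = 0  ->  2 a_2 = a_0 = 3  ->  a_2 = 3/2
  x^1: 6 a_3 - 3 a_1 = 0  ->  6 a_3 = 3 a_1 = 9  ->  a_3 = 3/2
  x^2: 12 a_4 - 5 a_2 = 0  ->  12 a_4 = 5 a_2 = 15/2  ->  a_4 = 5/8
Truncated series: y(x) = 3 + 3 x + (3/2) x^2 + (3/2) x^3 + (5/8) x^4 + O(x^5).

a_0 = 3; a_1 = 3; a_2 = 3/2; a_3 = 3/2; a_4 = 5/8


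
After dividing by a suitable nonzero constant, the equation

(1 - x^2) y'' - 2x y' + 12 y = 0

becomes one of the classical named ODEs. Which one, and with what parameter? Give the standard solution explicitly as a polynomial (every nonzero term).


The equation is already in a standard form:  (1 - x^2) y'' - 2x y' + 12 y = 0.
This matches the Legendre equation (1 - x^2) y'' - 2x y' + n(n+1) y = 0 (note the -2x y' term) with n(n+1) = 12, so n = 3; the polynomial solution is P_3(x).
With y = sum_k a_k x^k, matching x^k gives (k+2)(k+1) a_{k+2} = [k(k+1) - n(n+1)] a_k = (k - 3)(k + 4) a_k. The right side vanishes at k = 3, so the series with the parity of 3 terminates at degree 3.
Standard normalization (P_n(1) = 1): leading coefficient (2n)!/(2^n (n!)^2) = 720/(8*36) = 5/2, so a_3 = 5/2. Work downward with a_k = (k+1)(k+2) a_{k+2} / ((k - 3)(k + 4)):
  a_1 = (2)(3)(5/2) / ((1 - 3)(1 + 4)) = 15/(-10) = -3/2
Hence P_3(x) = 5 x^3/2 - 3 x/2.

P_3(x); series = 5 x^3/2 - 3 x/2


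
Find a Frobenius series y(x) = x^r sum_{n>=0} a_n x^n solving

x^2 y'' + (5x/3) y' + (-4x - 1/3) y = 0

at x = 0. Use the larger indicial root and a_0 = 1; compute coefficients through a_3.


Write in Frobenius form y'' + (p(x)/x) y' + (q(x)/x^2) y = 0:
  p(x) = 5/3,  q(x) = -4x - 1/3.
Indicial equation: r(r-1) + (5/3) r + (-1/3) = 0 -> roots r_1 = 1/3, r_2 = -1.
Take r = r_1 = 1/3. Let y(x) = x^r sum_{n>=0} a_n x^n with a_0 = 1.
Substitute y = x^r sum a_n x^n and match x^{r+n}. The recurrence is
  D(n) a_n - 4 a_{n-1} = 0,  where D(n) = (r+n)(r+n-1) + (5/3)(r+n) + (-1/3).
  a_n = 4 / D(n) * a_{n-1}.
Since the indicial polynomial factors as (r - r_1)(r - r_2), D(n) = (r_1 + n - r_1)(r_1 + n - r_2) = n(n + 4/3).
Evaluating step by step (a_0 = 1):
  n = 1: D(1) = 1(1 + 4/3) = 7/3; numerator = 4(1) = 4; a_1 = (4)/(7/3) = 12/7
  n = 2: D(2) = 2(2 + 4/3) = 20/3; numerator = 4(12/7) = 48/7; a_2 = (48/7)/(20/3) = 36/35
  n = 3: D(3) = 3(3 + 4/3) = 13; numerator = 4(36/35) = 144/35; a_3 = (144/35)/(13) = 144/455

r = 1/3; a_0 = 1; a_1 = 12/7; a_2 = 36/35; a_3 = 144/455


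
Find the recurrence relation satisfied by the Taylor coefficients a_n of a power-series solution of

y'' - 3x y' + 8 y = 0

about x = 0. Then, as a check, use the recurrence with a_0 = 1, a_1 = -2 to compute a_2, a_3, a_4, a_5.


Substitute y = sum_n a_n x^n.
y''(x) has coefficient (n+2)(n+1) a_{n+2} at x^n;
-3 x y'(x) has coefficient -3 n a_n at x^n (shift);
8 y(x) has coefficient 8 a_n at x^n.
Matching x^n: (n+2)(n+1) a_{n+2} + (-3n + 8) a_n = 0.
Thus a_{n+2} = (3n - 8) / ((n+1)(n+2)) * a_n.

Check with a_0 = 1, a_1 = -2 (apply the recurrence for n = 0, 1, 2, 3): a_0 = 1, a_1 = -2, a_2 = -4, a_3 = 5/3, a_4 = 2/3, a_5 = 1/12.

a_(n+2) = (3n - 8) / ((n+1)(n+2)) * a_n; check: a_0 = 1, a_1 = -2, a_2 = -4, a_3 = 5/3, a_4 = 2/3, a_5 = 1/12


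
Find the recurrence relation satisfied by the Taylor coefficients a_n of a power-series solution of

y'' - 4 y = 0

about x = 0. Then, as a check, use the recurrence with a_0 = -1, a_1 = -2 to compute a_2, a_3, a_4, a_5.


Substitute y = sum_n a_n x^n into y'' + (const) y = 0.
y''(x) = sum_{n>=0} (n+2)(n+1) a_{n+2} x^n.
The ODE becomes sum_n [(n+2)(n+1) a_{n+2} - 4 a_n] x^n = 0.
Setting each coefficient to zero gives the recurrence:
  (n+2)(n+1) a_{n+2} - 4 a_n = 0,
  a_{n+2} = 4 / ((n+1)(n+2)) a_n.

Check with a_0 = -1, a_1 = -2 (apply the recurrence for n = 0, 1, 2, 3): a_0 = -1, a_1 = -2, a_2 = -2, a_3 = -4/3, a_4 = -2/3, a_5 = -4/15.

a_{n+2} = 4/((n+1)(n+2)) * a_n; check: a_0 = -1, a_1 = -2, a_2 = -2, a_3 = -4/3, a_4 = -2/3, a_5 = -4/15


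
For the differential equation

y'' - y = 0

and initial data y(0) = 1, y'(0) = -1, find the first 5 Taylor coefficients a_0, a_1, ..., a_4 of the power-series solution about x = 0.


Ansatz: y(x) = sum_{n>=0} a_n x^n, so y'(x) = sum_{n>=1} n a_n x^(n-1) and y''(x) = sum_{n>=2} n(n-1) a_n x^(n-2).
Substitute into P(x) y'' + Q(x) y' + R(x) y = 0 with P(x) = 1, Q(x) = 0, R(x) = -1, and match powers of x.
Initial conditions: a_0 = 1, a_1 = -1.
Setting the coefficient of each power of x to zero and solving order by order (substituting the coefficients already found):
  x^0: 2 a_2 - a_0 = 0  ->  2 a_2 = a_0 = 1  ->  a_2 = 1/2
  x^1: 6 a_3 - a_1 = 0  ->  6 a_3 = a_1 = -1  ->  a_3 = -1/6
  x^2: 12 a_4 - a_2 = 0  ->  12 a_4 = a_2 = 1/2  ->  a_4 = 1/24
Truncated series: y(x) = 1 - x + (1/2) x^2 - (1/6) x^3 + (1/24) x^4 + O(x^5).

a_0 = 1; a_1 = -1; a_2 = 1/2; a_3 = -1/6; a_4 = 1/24


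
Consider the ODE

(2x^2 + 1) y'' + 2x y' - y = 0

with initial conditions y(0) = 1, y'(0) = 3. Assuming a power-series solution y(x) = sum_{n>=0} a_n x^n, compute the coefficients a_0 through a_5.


Ansatz: y(x) = sum_{n>=0} a_n x^n, so y'(x) = sum_{n>=1} n a_n x^(n-1) and y''(x) = sum_{n>=2} n(n-1) a_n x^(n-2).
Substitute into P(x) y'' + Q(x) y' + R(x) y = 0 with P(x) = 2x^2 + 1, Q(x) = 2x, R(x) = -1, and match powers of x.
Initial conditions: a_0 = 1, a_1 = 3.
Setting the coefficient of each power of x to zero and solving order by order (substituting the coefficients already found):
  x^0: 2 a_2 - a_0 = 0  ->  2 a_2 = a_0 = 1  ->  a_2 = 1/2
  x^1: 6 a_3 + a_1 = 0  ->  6 a_3 = -a_1 = -3  ->  a_3 = -1/2
  x^2: 12 a_4 + 7 a_2 = 0  ->  12 a_4 = -7 a_2 = -7/2  ->  a_4 = -7/24
  x^3: 20 a_5 + 17 a_3 = 0  ->  20 a_5 = -17 a_3 = 17/2  ->  a_5 = 17/40
Truncated series: y(x) = 1 + 3 x + (1/2) x^2 - (1/2) x^3 - (7/24) x^4 + (17/40) x^5 + O(x^6).

a_0 = 1; a_1 = 3; a_2 = 1/2; a_3 = -1/2; a_4 = -7/24; a_5 = 17/40


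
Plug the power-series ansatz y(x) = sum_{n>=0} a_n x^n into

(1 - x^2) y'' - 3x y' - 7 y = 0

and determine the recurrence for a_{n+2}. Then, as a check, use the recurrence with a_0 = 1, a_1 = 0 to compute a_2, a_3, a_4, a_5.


Substitute y = sum_n a_n x^n.
(1 - 1 x^2) y'' contributes (n+2)(n+1) a_{n+2} - n(n-1) a_n at x^n.
-3 x y'(x) contributes -3 n a_n at x^n.
-7 y(x) contributes -7 a_n at x^n.
Matching x^n: (n+2)(n+1) a_{n+2} + (-n(n-1) - 3 n - 7) a_n = 0.
Thus a_{n+2} = (n(n-1) + 3 n + 7) / ((n+1)(n+2)) * a_n.

Check with a_0 = 1, a_1 = 0 (apply the recurrence for n = 0, 1, 2, 3): a_0 = 1, a_1 = 0, a_2 = 7/2, a_3 = 0, a_4 = 35/8, a_5 = 0.

a_(n+2) = (n(n-1) + 3 n + 7) / ((n+1)(n+2)) * a_n; check: a_0 = 1, a_1 = 0, a_2 = 7/2, a_3 = 0, a_4 = 35/8, a_5 = 0


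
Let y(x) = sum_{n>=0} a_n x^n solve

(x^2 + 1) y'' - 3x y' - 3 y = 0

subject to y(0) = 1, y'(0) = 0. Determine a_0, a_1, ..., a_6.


Ansatz: y(x) = sum_{n>=0} a_n x^n, so y'(x) = sum_{n>=1} n a_n x^(n-1) and y''(x) = sum_{n>=2} n(n-1) a_n x^(n-2).
Substitute into P(x) y'' + Q(x) y' + R(x) y = 0 with P(x) = x^2 + 1, Q(x) = -3x, R(x) = -3, and match powers of x.
Initial conditions: a_0 = 1, a_1 = 0.
Setting the coefficient of each power of x to zero and solving order by order (substituting the coefficients already found):
  x^0: 2 a_2 - 3 a_0 = 0  ->  2 a_2 = 3 a_0 = 3  ->  a_2 = 3/2
  x^1: 6 a_3 - 6 a_1 = 0  ->  6 a_3 = 6 a_1 = 0  ->  a_3 = 0
  x^2: 12 a_4 - 7 a_2 = 0  ->  12 a_4 = 7 a_2 = 21/2  ->  a_4 = 7/8
  x^3: 20 a_5 - 6 a_3 = 0  ->  20 a_5 = 6 a_3 = 0  ->  a_5 = 0
  x^4: 30 a_6 - 3 a_4 = 0  ->  30 a_6 = 3 a_4 = 21/8  ->  a_6 = 7/80
Truncated series: y(x) = 1 + (3/2) x^2 + (7/8) x^4 + (7/80) x^6 + O(x^7).

a_0 = 1; a_1 = 0; a_2 = 3/2; a_3 = 0; a_4 = 7/8; a_5 = 0; a_6 = 7/80


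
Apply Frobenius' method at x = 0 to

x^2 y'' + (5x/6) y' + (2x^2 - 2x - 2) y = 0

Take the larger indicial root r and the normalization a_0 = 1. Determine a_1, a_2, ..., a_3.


Write in Frobenius form y'' + (p(x)/x) y' + (q(x)/x^2) y = 0:
  p(x) = 5/6,  q(x) = 2x^2 - 2x - 2.
Indicial equation: r(r-1) + (5/6) r + (-2) = 0 -> roots r_1 = 3/2, r_2 = -4/3.
Take r = r_1 = 3/2. Let y(x) = x^r sum_{n>=0} a_n x^n with a_0 = 1.
Substitute y = x^r sum a_n x^n and match x^{r+n}. The recurrence is
  D(n) a_n - 2 a_{n-1} + 2 a_{n-2} = 0,  where D(n) = (r+n)(r+n-1) + (5/6)(r+n) + (-2).
  a_n = [2 a_{n-1} - 2 a_{n-2}] / D(n).
Since the indicial polynomial factors as (r - r_1)(r - r_2), D(n) = (r_1 + n - r_1)(r_1 + n - r_2) = n(n + 17/6).
Evaluating step by step (a_0 = 1):
  n = 1: D(1) = 1(1 + 17/6) = 23/6; numerator = 2(1) = 2; a_1 = (2)/(23/6) = 12/23
  n = 2: D(2) = 2(2 + 17/6) = 29/3; numerator = 2(12/23) - 2(1) = -22/23; a_2 = (-22/23)/(29/3) = -66/667
  n = 3: D(3) = 3(3 + 17/6) = 35/2; numerator = 2(-66/667) - 2(12/23) = -36/29; a_3 = (-36/29)/(35/2) = -72/1015

r = 3/2; a_0 = 1; a_1 = 12/23; a_2 = -66/667; a_3 = -72/1015


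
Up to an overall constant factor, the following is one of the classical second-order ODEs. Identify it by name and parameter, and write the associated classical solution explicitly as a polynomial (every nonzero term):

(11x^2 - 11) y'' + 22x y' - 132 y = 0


All three coefficients share the factor -11; dividing through by -11 gives  (1 - x^2) y'' - 2x y' + 12 y = 0.
This matches the Legendre equation (1 - x^2) y'' - 2x y' + n(n+1) y = 0 (note the -2x y' term) with n(n+1) = 12, so n = 3; the polynomial solution is P_3(x).
With y = sum_k a_k x^k, matching x^k gives (k+2)(k+1) a_{k+2} = [k(k+1) - n(n+1)] a_k = (k - 3)(k + 4) a_k. The right side vanishes at k = 3, so the series with the parity of 3 terminates at degree 3.
Standard normalization (P_n(1) = 1): leading coefficient (2n)!/(2^n (n!)^2) = 720/(8*36) = 5/2, so a_3 = 5/2. Work downward with a_k = (k+1)(k+2) a_{k+2} / ((k - 3)(k + 4)):
  a_1 = (2)(3)(5/2) / ((1 - 3)(1 + 4)) = 15/(-10) = -3/2
Hence P_3(x) = 5 x^3/2 - 3 x/2.

P_3(x); series = 5 x^3/2 - 3 x/2


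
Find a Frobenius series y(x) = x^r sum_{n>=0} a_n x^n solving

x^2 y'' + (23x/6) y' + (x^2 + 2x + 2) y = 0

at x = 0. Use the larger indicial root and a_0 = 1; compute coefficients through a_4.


Write in Frobenius form y'' + (p(x)/x) y' + (q(x)/x^2) y = 0:
  p(x) = 23/6,  q(x) = x^2 + 2x + 2.
Indicial equation: r(r-1) + (23/6) r + (2) = 0 -> roots r_1 = -4/3, r_2 = -3/2.
Take r = r_1 = -4/3. Let y(x) = x^r sum_{n>=0} a_n x^n with a_0 = 1.
Substitute y = x^r sum a_n x^n and match x^{r+n}. The recurrence is
  D(n) a_n + 2 a_{n-1} + 1 a_{n-2} = 0,  where D(n) = (r+n)(r+n-1) + (23/6)(r+n) + (2).
  a_n = [-2 a_{n-1} - 1 a_{n-2}] / D(n).
Since the indicial polynomial factors as (r - r_1)(r - r_2), D(n) = (r_1 + n - r_1)(r_1 + n - r_2) = n(n + 1/6).
Evaluating step by step (a_0 = 1):
  n = 1: D(1) = 1(1 + 1/6) = 7/6; numerator = -2(1) = -2; a_1 = (-2)/(7/6) = -12/7
  n = 2: D(2) = 2(2 + 1/6) = 13/3; numerator = -2(-12/7) - 1(1) = 17/7; a_2 = (17/7)/(13/3) = 51/91
  n = 3: D(3) = 3(3 + 1/6) = 19/2; numerator = -2(51/91) - 1(-12/7) = 54/91; a_3 = (54/91)/(19/2) = 108/1729
  n = 4: D(4) = 4(4 + 1/6) = 50/3; numerator = -2(108/1729) - 1(51/91) = -1185/1729; a_4 = (-1185/1729)/(50/3) = -711/17290

r = -4/3; a_0 = 1; a_1 = -12/7; a_2 = 51/91; a_3 = 108/1729; a_4 = -711/17290


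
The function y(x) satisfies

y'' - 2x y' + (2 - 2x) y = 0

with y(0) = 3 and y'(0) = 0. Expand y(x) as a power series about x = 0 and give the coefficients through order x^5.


Ansatz: y(x) = sum_{n>=0} a_n x^n, so y'(x) = sum_{n>=1} n a_n x^(n-1) and y''(x) = sum_{n>=2} n(n-1) a_n x^(n-2).
Substitute into P(x) y'' + Q(x) y' + R(x) y = 0 with P(x) = 1, Q(x) = -2x, R(x) = 2 - 2x, and match powers of x.
Initial conditions: a_0 = 3, a_1 = 0.
Setting the coefficient of each power of x to zero and solving order by order (substituting the coefficients already found):
  x^0: 2 a_2 + 2 a_0 = 0  ->  2 a_2 = -2 a_0 = -6  ->  a_2 = -3
  x^1: 6 a_3 - 2 a_0 = 0  ->  6 a_3 = 2 a_0 = 6  ->  a_3 = 1
  x^2: 12 a_4 - 2 a_2 - 2 a_1 = 0  ->  12 a_4 = 2 a_2 + 2 a_1 = -6  ->  a_4 = -1/2
  x^3: 20 a_5 - 4 a_3 - 2 a_2 = 0  ->  20 a_5 = 4 a_3 + 2 a_2 = -2  ->  a_5 = -1/10
Truncated series: y(x) = 3 - 3 x^2 + x^3 - (1/2) x^4 - (1/10) x^5 + O(x^6).

a_0 = 3; a_1 = 0; a_2 = -3; a_3 = 1; a_4 = -1/2; a_5 = -1/10


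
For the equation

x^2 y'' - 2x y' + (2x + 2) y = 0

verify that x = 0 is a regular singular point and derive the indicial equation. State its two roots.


Divide by x^2 to reach normal form y'' + P_1(x) y' + P_2(x) y = 0 with P_1(x) = -2/x and P_2(x) = 2/x + 2/x^2.
x = 0 is a singular point because the y'-coefficient -2/x has a pole at x = 0 and the y-coefficient 2/x + 2/x^2 has a pole at x = 0.
It is a regular singular point because x P_1(x) = p(x) = -2 and x^2 P_2(x) = q(x) = 2x + 2 are polynomials, hence analytic at x = 0.
p(0) = -2,  q(0) = 2.
Indicial equation: r(r-1) + p(0) r + q(0) = 0, i.e. r^2 + (p(0) - 1) r + q(0) = 0, i.e. r^2 - 3 r + 2 = 0.
Discriminant: (-3)^2 - 4(2) = 1, so r = (3 ± 1)/2.
Solving: r_1 = 2, r_2 = 1.

indicial: r^2 - 3 r + 2 = 0; roots r_1 = 2, r_2 = 1


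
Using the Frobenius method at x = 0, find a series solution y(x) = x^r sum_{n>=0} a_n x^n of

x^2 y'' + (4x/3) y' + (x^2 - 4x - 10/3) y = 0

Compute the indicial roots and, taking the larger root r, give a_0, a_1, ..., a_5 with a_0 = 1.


Write in Frobenius form y'' + (p(x)/x) y' + (q(x)/x^2) y = 0:
  p(x) = 4/3,  q(x) = x^2 - 4x - 10/3.
Indicial equation: r(r-1) + (4/3) r + (-10/3) = 0 -> roots r_1 = 5/3, r_2 = -2.
Take r = r_1 = 5/3. Let y(x) = x^r sum_{n>=0} a_n x^n with a_0 = 1.
Substitute y = x^r sum a_n x^n and match x^{r+n}. The recurrence is
  D(n) a_n - 4 a_{n-1} + 1 a_{n-2} = 0,  where D(n) = (r+n)(r+n-1) + (4/3)(r+n) + (-10/3).
  a_n = [4 a_{n-1} - 1 a_{n-2}] / D(n).
Since the indicial polynomial factors as (r - r_1)(r - r_2), D(n) = (r_1 + n - r_1)(r_1 + n - r_2) = n(n + 11/3).
Evaluating step by step (a_0 = 1):
  n = 1: D(1) = 1(1 + 11/3) = 14/3; numerator = 4(1) = 4; a_1 = (4)/(14/3) = 6/7
  n = 2: D(2) = 2(2 + 11/3) = 34/3; numerator = 4(6/7) - 1(1) = 17/7; a_2 = (17/7)/(34/3) = 3/14
  n = 3: D(3) = 3(3 + 11/3) = 20; numerator = 4(3/14) - 1(6/7) = 0; a_3 = (0)/(20) = 0
  n = 4: D(4) = 4(4 + 11/3) = 92/3; numerator = 4(0) - 1(3/14) = -3/14; a_4 = (-3/14)/(92/3) = -9/1288
  n = 5: D(5) = 5(5 + 11/3) = 130/3; numerator = 4(-9/1288) - 1(0) = -9/322; a_5 = (-9/322)/(130/3) = -27/41860

r = 5/3; a_0 = 1; a_1 = 6/7; a_2 = 3/14; a_3 = 0; a_4 = -9/1288; a_5 = -27/41860


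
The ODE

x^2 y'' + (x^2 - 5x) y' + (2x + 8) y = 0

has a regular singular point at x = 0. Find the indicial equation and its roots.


Divide by x^2 to reach normal form y'' + P_1(x) y' + P_2(x) y = 0 with P_1(x) = 1 - 5/x and P_2(x) = 2/x + 8/x^2.
x = 0 is a singular point because the y'-coefficient 1 - 5/x has a pole at x = 0 and the y-coefficient 2/x + 8/x^2 has a pole at x = 0.
It is a regular singular point because x P_1(x) = p(x) = x - 5 and x^2 P_2(x) = q(x) = 2x + 8 are polynomials, hence analytic at x = 0.
p(0) = -5,  q(0) = 8.
Indicial equation: r(r-1) + p(0) r + q(0) = 0, i.e. r^2 + (p(0) - 1) r + q(0) = 0, i.e. r^2 - 6 r + 8 = 0.
Discriminant: (-6)^2 - 4(8) = 4, so r = (6 ± 2)/2.
Solving: r_1 = 4, r_2 = 2.

indicial: r^2 - 6 r + 8 = 0; roots r_1 = 4, r_2 = 2


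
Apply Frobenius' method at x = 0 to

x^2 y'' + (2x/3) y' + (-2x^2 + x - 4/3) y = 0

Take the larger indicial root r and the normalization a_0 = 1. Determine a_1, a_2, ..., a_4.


Write in Frobenius form y'' + (p(x)/x) y' + (q(x)/x^2) y = 0:
  p(x) = 2/3,  q(x) = -2x^2 + x - 4/3.
Indicial equation: r(r-1) + (2/3) r + (-4/3) = 0 -> roots r_1 = 4/3, r_2 = -1.
Take r = r_1 = 4/3. Let y(x) = x^r sum_{n>=0} a_n x^n with a_0 = 1.
Substitute y = x^r sum a_n x^n and match x^{r+n}. The recurrence is
  D(n) a_n + 1 a_{n-1} - 2 a_{n-2} = 0,  where D(n) = (r+n)(r+n-1) + (2/3)(r+n) + (-4/3).
  a_n = [-1 a_{n-1} + 2 a_{n-2}] / D(n).
Since the indicial polynomial factors as (r - r_1)(r - r_2), D(n) = (r_1 + n - r_1)(r_1 + n - r_2) = n(n + 7/3).
Evaluating step by step (a_0 = 1):
  n = 1: D(1) = 1(1 + 7/3) = 10/3; numerator = -1(1) = -1; a_1 = (-1)/(10/3) = -3/10
  n = 2: D(2) = 2(2 + 7/3) = 26/3; numerator = -1(-3/10) + 2(1) = 23/10; a_2 = (23/10)/(26/3) = 69/260
  n = 3: D(3) = 3(3 + 7/3) = 16; numerator = -1(69/260) + 2(-3/10) = -45/52; a_3 = (-45/52)/(16) = -45/832
  n = 4: D(4) = 4(4 + 7/3) = 76/3; numerator = -1(-45/832) + 2(69/260) = 2433/4160; a_4 = (2433/4160)/(76/3) = 7299/316160

r = 4/3; a_0 = 1; a_1 = -3/10; a_2 = 69/260; a_3 = -45/832; a_4 = 7299/316160


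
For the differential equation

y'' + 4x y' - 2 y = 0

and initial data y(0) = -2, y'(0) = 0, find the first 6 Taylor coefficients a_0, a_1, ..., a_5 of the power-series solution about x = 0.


Ansatz: y(x) = sum_{n>=0} a_n x^n, so y'(x) = sum_{n>=1} n a_n x^(n-1) and y''(x) = sum_{n>=2} n(n-1) a_n x^(n-2).
Substitute into P(x) y'' + Q(x) y' + R(x) y = 0 with P(x) = 1, Q(x) = 4x, R(x) = -2, and match powers of x.
Initial conditions: a_0 = -2, a_1 = 0.
Setting the coefficient of each power of x to zero and solving order by order (substituting the coefficients already found):
  x^0: 2 a_2 - 2 a_0 = 0  ->  2 a_2 = 2 a_0 = -4  ->  a_2 = -2
  x^1: 6 a_3 + 2 a_1 = 0  ->  6 a_3 = -2 a_1 = 0  ->  a_3 = 0
  x^2: 12 a_4 + 6 a_2 = 0  ->  12 a_4 = -6 a_2 = 12  ->  a_4 = 1
  x^3: 20 a_5 + 10 a_3 = 0  ->  20 a_5 = -10 a_3 = 0  ->  a_5 = 0
Truncated series: y(x) = -2 - 2 x^2 + x^4 + O(x^6).

a_0 = -2; a_1 = 0; a_2 = -2; a_3 = 0; a_4 = 1; a_5 = 0


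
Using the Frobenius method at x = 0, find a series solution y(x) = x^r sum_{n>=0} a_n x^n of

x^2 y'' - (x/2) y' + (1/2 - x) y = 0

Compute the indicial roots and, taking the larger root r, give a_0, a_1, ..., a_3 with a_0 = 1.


Write in Frobenius form y'' + (p(x)/x) y' + (q(x)/x^2) y = 0:
  p(x) = -1/2,  q(x) = 1/2 - x.
Indicial equation: r(r-1) + (-1/2) r + (1/2) = 0 -> roots r_1 = 1, r_2 = 1/2.
Take r = r_1 = 1. Let y(x) = x^r sum_{n>=0} a_n x^n with a_0 = 1.
Substitute y = x^r sum a_n x^n and match x^{r+n}. The recurrence is
  D(n) a_n - 1 a_{n-1} = 0,  where D(n) = (r+n)(r+n-1) + (-1/2)(r+n) + (1/2).
  a_n = 1 / D(n) * a_{n-1}.
Since the indicial polynomial factors as (r - r_1)(r - r_2), D(n) = (r_1 + n - r_1)(r_1 + n - r_2) = n(n + 1/2).
Evaluating step by step (a_0 = 1):
  n = 1: D(1) = 1(1 + 1/2) = 3/2; numerator = 1(1) = 1; a_1 = (1)/(3/2) = 2/3
  n = 2: D(2) = 2(2 + 1/2) = 5; numerator = 1(2/3) = 2/3; a_2 = (2/3)/(5) = 2/15
  n = 3: D(3) = 3(3 + 1/2) = 21/2; numerator = 1(2/15) = 2/15; a_3 = (2/15)/(21/2) = 4/315

r = 1; a_0 = 1; a_1 = 2/3; a_2 = 2/15; a_3 = 4/315


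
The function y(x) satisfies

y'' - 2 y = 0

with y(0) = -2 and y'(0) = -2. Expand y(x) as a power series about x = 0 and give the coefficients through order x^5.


Ansatz: y(x) = sum_{n>=0} a_n x^n, so y'(x) = sum_{n>=1} n a_n x^(n-1) and y''(x) = sum_{n>=2} n(n-1) a_n x^(n-2).
Substitute into P(x) y'' + Q(x) y' + R(x) y = 0 with P(x) = 1, Q(x) = 0, R(x) = -2, and match powers of x.
Initial conditions: a_0 = -2, a_1 = -2.
Setting the coefficient of each power of x to zero and solving order by order (substituting the coefficients already found):
  x^0: 2 a_2 - 2 a_0 = 0  ->  2 a_2 = 2 a_0 = -4  ->  a_2 = -2
  x^1: 6 a_3 - 2 a_1 = 0  ->  6 a_3 = 2 a_1 = -4  ->  a_3 = -2/3
  x^2: 12 a_4 - 2 a_2 = 0  ->  12 a_4 = 2 a_2 = -4  ->  a_4 = -1/3
  x^3: 20 a_5 - 2 a_3 = 0  ->  20 a_5 = 2 a_3 = -4/3  ->  a_5 = -1/15
Truncated series: y(x) = -2 - 2 x - 2 x^2 - (2/3) x^3 - (1/3) x^4 - (1/15) x^5 + O(x^6).

a_0 = -2; a_1 = -2; a_2 = -2; a_3 = -2/3; a_4 = -1/3; a_5 = -1/15


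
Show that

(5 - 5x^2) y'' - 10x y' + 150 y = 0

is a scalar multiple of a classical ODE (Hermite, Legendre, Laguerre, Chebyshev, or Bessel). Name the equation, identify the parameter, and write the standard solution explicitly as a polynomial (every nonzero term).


All three coefficients share the factor 5; dividing through by 5 gives  (1 - x^2) y'' - 2x y' + 30 y = 0.
This matches the Legendre equation (1 - x^2) y'' - 2x y' + n(n+1) y = 0 (note the -2x y' term) with n(n+1) = 30, so n = 5; the polynomial solution is P_5(x).
With y = sum_k a_k x^k, matching x^k gives (k+2)(k+1) a_{k+2} = [k(k+1) - n(n+1)] a_k = (k - 5)(k + 6) a_k. The right side vanishes at k = 5, so the series with the parity of 5 terminates at degree 5.
Standard normalization (P_n(1) = 1): leading coefficient (2n)!/(2^n (n!)^2) = 3628800/(32*14400) = 63/8, so a_5 = 63/8. Work downward with a_k = (k+1)(k+2) a_{k+2} / ((k - 5)(k + 6)):
  a_3 = (4)(5)(63/8) / ((3 - 5)(3 + 6)) = (315/2)/(-18) = -35/4
  a_1 = (2)(3)(-35/4) / ((1 - 5)(1 + 6)) = (-105/2)/(-28) = 15/8
Hence P_5(x) = 63 x^5/8 - 35 x^3/4 + 15 x/8.

P_5(x); series = 63 x^5/8 - 35 x^3/4 + 15 x/8


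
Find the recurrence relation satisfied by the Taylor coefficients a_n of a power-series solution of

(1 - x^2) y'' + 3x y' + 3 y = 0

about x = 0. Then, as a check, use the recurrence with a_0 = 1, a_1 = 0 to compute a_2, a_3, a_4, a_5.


Substitute y = sum_n a_n x^n.
(1 - 1 x^2) y'' contributes (n+2)(n+1) a_{n+2} - n(n-1) a_n at x^n.
3 x y'(x) contributes 3 n a_n at x^n.
3 y(x) contributes 3 a_n at x^n.
Matching x^n: (n+2)(n+1) a_{n+2} + (-n(n-1) + 3 n + 3) a_n = 0.
Thus a_{n+2} = (n(n-1) - 3 n - 3) / ((n+1)(n+2)) * a_n.

Check with a_0 = 1, a_1 = 0 (apply the recurrence for n = 0, 1, 2, 3): a_0 = 1, a_1 = 0, a_2 = -3/2, a_3 = 0, a_4 = 7/8, a_5 = 0.

a_(n+2) = (n(n-1) - 3 n - 3) / ((n+1)(n+2)) * a_n; check: a_0 = 1, a_1 = 0, a_2 = -3/2, a_3 = 0, a_4 = 7/8, a_5 = 0


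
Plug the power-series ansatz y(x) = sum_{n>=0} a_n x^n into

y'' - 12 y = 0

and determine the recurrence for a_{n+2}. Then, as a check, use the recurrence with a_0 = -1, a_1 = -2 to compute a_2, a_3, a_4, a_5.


Substitute y = sum_n a_n x^n into y'' + (const) y = 0.
y''(x) = sum_{n>=0} (n+2)(n+1) a_{n+2} x^n.
The ODE becomes sum_n [(n+2)(n+1) a_{n+2} - 12 a_n] x^n = 0.
Setting each coefficient to zero gives the recurrence:
  (n+2)(n+1) a_{n+2} - 12 a_n = 0,
  a_{n+2} = 12 / ((n+1)(n+2)) a_n.

Check with a_0 = -1, a_1 = -2 (apply the recurrence for n = 0, 1, 2, 3): a_0 = -1, a_1 = -2, a_2 = -6, a_3 = -4, a_4 = -6, a_5 = -12/5.

a_{n+2} = 12/((n+1)(n+2)) * a_n; check: a_0 = -1, a_1 = -2, a_2 = -6, a_3 = -4, a_4 = -6, a_5 = -12/5


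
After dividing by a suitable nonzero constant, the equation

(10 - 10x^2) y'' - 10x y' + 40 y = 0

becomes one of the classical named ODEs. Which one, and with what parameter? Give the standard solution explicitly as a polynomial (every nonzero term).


All three coefficients share the factor 10; dividing through by 10 gives  (1 - x^2) y'' - x y' + 4 y = 0.
This matches the Chebyshev equation (1 - x^2) y'' - x y' + n^2 y = 0 (note the -x y' term, not -2x y') with n^2 = 4, so n = 2; the polynomial solution is T_2(x).
With y = sum_k a_k x^k, matching x^k gives (k+2)(k+1) a_{k+2} = (k^2 - n^2) a_k = (k - 2)(k + 2) a_k. The right side vanishes at k = 2, so the series with the parity of 2 terminates at degree 2.
Standard normalization: leading coefficient of T_n is 2^(n-1), so a_2 = 2^1 = 2. Work downward with a_k = (k+1)(k+2) a_{k+2} / ((k - 2)(k + 2)):
  a_0 = (1)(2)(2) / ((0 - 2)(0 + 2)) = 4/(-4) = -1
Hence T_2(x) = 2 x^2 - 1.

T_2(x); series = 2 x^2 - 1


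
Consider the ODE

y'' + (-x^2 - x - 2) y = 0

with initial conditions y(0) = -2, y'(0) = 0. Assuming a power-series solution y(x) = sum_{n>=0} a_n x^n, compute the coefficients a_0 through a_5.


Ansatz: y(x) = sum_{n>=0} a_n x^n, so y'(x) = sum_{n>=1} n a_n x^(n-1) and y''(x) = sum_{n>=2} n(n-1) a_n x^(n-2).
Substitute into P(x) y'' + Q(x) y' + R(x) y = 0 with P(x) = 1, Q(x) = 0, R(x) = -x^2 - x - 2, and match powers of x.
Initial conditions: a_0 = -2, a_1 = 0.
Setting the coefficient of each power of x to zero and solving order by order (substituting the coefficients already found):
  x^0: 2 a_2 - 2 a_0 = 0  ->  2 a_2 = 2 a_0 = -4  ->  a_2 = -2
  x^1: 6 a_3 - 2 a_1 - a_0 = 0  ->  6 a_3 = 2 a_1 + a_0 = -2  ->  a_3 = -1/3
  x^2: 12 a_4 - 2 a_2 - a_1 - a_0 = 0  ->  12 a_4 = 2 a_2 + a_1 + a_0 = -6  ->  a_4 = -1/2
  x^3: 20 a_5 - 2 a_3 - a_2 - a_1 = 0  ->  20 a_5 = 2 a_3 + a_2 + a_1 = -8/3  ->  a_5 = -2/15
Truncated series: y(x) = -2 - 2 x^2 - (1/3) x^3 - (1/2) x^4 - (2/15) x^5 + O(x^6).

a_0 = -2; a_1 = 0; a_2 = -2; a_3 = -1/3; a_4 = -1/2; a_5 = -2/15


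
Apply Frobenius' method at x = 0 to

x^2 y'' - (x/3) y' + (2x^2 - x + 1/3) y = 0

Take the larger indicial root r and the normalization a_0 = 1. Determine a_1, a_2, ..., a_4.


Write in Frobenius form y'' + (p(x)/x) y' + (q(x)/x^2) y = 0:
  p(x) = -1/3,  q(x) = 2x^2 - x + 1/3.
Indicial equation: r(r-1) + (-1/3) r + (1/3) = 0 -> roots r_1 = 1, r_2 = 1/3.
Take r = r_1 = 1. Let y(x) = x^r sum_{n>=0} a_n x^n with a_0 = 1.
Substitute y = x^r sum a_n x^n and match x^{r+n}. The recurrence is
  D(n) a_n - 1 a_{n-1} + 2 a_{n-2} = 0,  where D(n) = (r+n)(r+n-1) + (-1/3)(r+n) + (1/3).
  a_n = [1 a_{n-1} - 2 a_{n-2}] / D(n).
Since the indicial polynomial factors as (r - r_1)(r - r_2), D(n) = (r_1 + n - r_1)(r_1 + n - r_2) = n(n + 2/3).
Evaluating step by step (a_0 = 1):
  n = 1: D(1) = 1(1 + 2/3) = 5/3; numerator = 1(1) = 1; a_1 = (1)/(5/3) = 3/5
  n = 2: D(2) = 2(2 + 2/3) = 16/3; numerator = 1(3/5) - 2(1) = -7/5; a_2 = (-7/5)/(16/3) = -21/80
  n = 3: D(3) = 3(3 + 2/3) = 11; numerator = 1(-21/80) - 2(3/5) = -117/80; a_3 = (-117/80)/(11) = -117/880
  n = 4: D(4) = 4(4 + 2/3) = 56/3; numerator = 1(-117/880) - 2(-21/80) = 69/176; a_4 = (69/176)/(56/3) = 207/9856

r = 1; a_0 = 1; a_1 = 3/5; a_2 = -21/80; a_3 = -117/880; a_4 = 207/9856


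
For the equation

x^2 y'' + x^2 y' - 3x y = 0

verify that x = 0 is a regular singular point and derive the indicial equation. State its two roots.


Divide by x^2 to reach normal form y'' + P_1(x) y' + P_2(x) y = 0 with P_1(x) = 1 and P_2(x) = -3/x.
x = 0 is a singular point because the y-coefficient -3/x has a pole at x = 0.
It is a regular singular point because x P_1(x) = p(x) = x and x^2 P_2(x) = q(x) = -3x are polynomials, hence analytic at x = 0.
p(0) = 0,  q(0) = 0.
Indicial equation: r(r-1) + p(0) r + q(0) = 0, i.e. r^2 + (p(0) - 1) r + q(0) = 0, i.e. r^2 - 1 r = 0.
Discriminant: (-1)^2 - 4(0) = 1, so r = (1 ± 1)/2.
Solving: r_1 = 1, r_2 = 0.

indicial: r^2 - 1 r = 0; roots r_1 = 1, r_2 = 0


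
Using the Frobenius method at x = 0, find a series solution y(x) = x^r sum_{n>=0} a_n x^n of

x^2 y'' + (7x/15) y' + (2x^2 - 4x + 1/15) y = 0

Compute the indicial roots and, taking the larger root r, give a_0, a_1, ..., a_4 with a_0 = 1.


Write in Frobenius form y'' + (p(x)/x) y' + (q(x)/x^2) y = 0:
  p(x) = 7/15,  q(x) = 2x^2 - 4x + 1/15.
Indicial equation: r(r-1) + (7/15) r + (1/15) = 0 -> roots r_1 = 1/3, r_2 = 1/5.
Take r = r_1 = 1/3. Let y(x) = x^r sum_{n>=0} a_n x^n with a_0 = 1.
Substitute y = x^r sum a_n x^n and match x^{r+n}. The recurrence is
  D(n) a_n - 4 a_{n-1} + 2 a_{n-2} = 0,  where D(n) = (r+n)(r+n-1) + (7/15)(r+n) + (1/15).
  a_n = [4 a_{n-1} - 2 a_{n-2}] / D(n).
Since the indicial polynomial factors as (r - r_1)(r - r_2), D(n) = (r_1 + n - r_1)(r_1 + n - r_2) = n(n + 2/15).
Evaluating step by step (a_0 = 1):
  n = 1: D(1) = 1(1 + 2/15) = 17/15; numerator = 4(1) = 4; a_1 = (4)/(17/15) = 60/17
  n = 2: D(2) = 2(2 + 2/15) = 64/15; numerator = 4(60/17) - 2(1) = 206/17; a_2 = (206/17)/(64/15) = 1545/544
  n = 3: D(3) = 3(3 + 2/15) = 47/5; numerator = 4(1545/544) - 2(60/17) = 585/136; a_3 = (585/136)/(47/5) = 2925/6392
  n = 4: D(4) = 4(4 + 2/15) = 248/15; numerator = 4(2925/6392) - 2(1545/544) = -2895/752; a_4 = (-2895/752)/(248/15) = -43425/186496

r = 1/3; a_0 = 1; a_1 = 60/17; a_2 = 1545/544; a_3 = 2925/6392; a_4 = -43425/186496


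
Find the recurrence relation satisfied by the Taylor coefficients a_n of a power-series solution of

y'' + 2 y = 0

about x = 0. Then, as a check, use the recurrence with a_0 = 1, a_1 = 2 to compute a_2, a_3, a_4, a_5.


Substitute y = sum_n a_n x^n into y'' + (const) y = 0.
y''(x) = sum_{n>=0} (n+2)(n+1) a_{n+2} x^n.
The ODE becomes sum_n [(n+2)(n+1) a_{n+2} + 2 a_n] x^n = 0.
Setting each coefficient to zero gives the recurrence:
  (n+2)(n+1) a_{n+2} + 2 a_n = 0,
  a_{n+2} = -2 / ((n+1)(n+2)) a_n.

Check with a_0 = 1, a_1 = 2 (apply the recurrence for n = 0, 1, 2, 3): a_0 = 1, a_1 = 2, a_2 = -1, a_3 = -2/3, a_4 = 1/6, a_5 = 1/15.

a_{n+2} = -2/((n+1)(n+2)) * a_n; check: a_0 = 1, a_1 = 2, a_2 = -1, a_3 = -2/3, a_4 = 1/6, a_5 = 1/15


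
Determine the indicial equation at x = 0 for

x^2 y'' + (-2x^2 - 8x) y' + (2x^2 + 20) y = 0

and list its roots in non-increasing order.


Divide by x^2 to reach normal form y'' + P_1(x) y' + P_2(x) y = 0 with P_1(x) = -2 - 8/x and P_2(x) = 2 + 20/x^2.
x = 0 is a singular point because the y'-coefficient -2 - 8/x has a pole at x = 0 and the y-coefficient 2 + 20/x^2 has a pole at x = 0.
It is a regular singular point because x P_1(x) = p(x) = -2x - 8 and x^2 P_2(x) = q(x) = 2x^2 + 20 are polynomials, hence analytic at x = 0.
p(0) = -8,  q(0) = 20.
Indicial equation: r(r-1) + p(0) r + q(0) = 0, i.e. r^2 + (p(0) - 1) r + q(0) = 0, i.e. r^2 - 9 r + 20 = 0.
Discriminant: (-9)^2 - 4(20) = 1, so r = (9 ± 1)/2.
Solving: r_1 = 5, r_2 = 4.

indicial: r^2 - 9 r + 20 = 0; roots r_1 = 5, r_2 = 4


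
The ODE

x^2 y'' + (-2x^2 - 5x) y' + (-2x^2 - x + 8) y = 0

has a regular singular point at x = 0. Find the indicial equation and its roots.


Divide by x^2 to reach normal form y'' + P_1(x) y' + P_2(x) y = 0 with P_1(x) = -2 - 5/x and P_2(x) = -2 - 1/x + 8/x^2.
x = 0 is a singular point because the y'-coefficient -2 - 5/x has a pole at x = 0 and the y-coefficient -2 - 1/x + 8/x^2 has a pole at x = 0.
It is a regular singular point because x P_1(x) = p(x) = -2x - 5 and x^2 P_2(x) = q(x) = -2x^2 - x + 8 are polynomials, hence analytic at x = 0.
p(0) = -5,  q(0) = 8.
Indicial equation: r(r-1) + p(0) r + q(0) = 0, i.e. r^2 + (p(0) - 1) r + q(0) = 0, i.e. r^2 - 6 r + 8 = 0.
Discriminant: (-6)^2 - 4(8) = 4, so r = (6 ± 2)/2.
Solving: r_1 = 4, r_2 = 2.

indicial: r^2 - 6 r + 8 = 0; roots r_1 = 4, r_2 = 2


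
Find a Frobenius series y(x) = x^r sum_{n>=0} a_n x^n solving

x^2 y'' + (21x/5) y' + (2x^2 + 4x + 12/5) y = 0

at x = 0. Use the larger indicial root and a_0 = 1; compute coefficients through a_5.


Write in Frobenius form y'' + (p(x)/x) y' + (q(x)/x^2) y = 0:
  p(x) = 21/5,  q(x) = 2x^2 + 4x + 12/5.
Indicial equation: r(r-1) + (21/5) r + (12/5) = 0 -> roots r_1 = -6/5, r_2 = -2.
Take r = r_1 = -6/5. Let y(x) = x^r sum_{n>=0} a_n x^n with a_0 = 1.
Substitute y = x^r sum a_n x^n and match x^{r+n}. The recurrence is
  D(n) a_n + 4 a_{n-1} + 2 a_{n-2} = 0,  where D(n) = (r+n)(r+n-1) + (21/5)(r+n) + (12/5).
  a_n = [-4 a_{n-1} - 2 a_{n-2}] / D(n).
Since the indicial polynomial factors as (r - r_1)(r - r_2), D(n) = (r_1 + n - r_1)(r_1 + n - r_2) = n(n + 4/5).
Evaluating step by step (a_0 = 1):
  n = 1: D(1) = 1(1 + 4/5) = 9/5; numerator = -4(1) = -4; a_1 = (-4)/(9/5) = -20/9
  n = 2: D(2) = 2(2 + 4/5) = 28/5; numerator = -4(-20/9) - 2(1) = 62/9; a_2 = (62/9)/(28/5) = 155/126
  n = 3: D(3) = 3(3 + 4/5) = 57/5; numerator = -4(155/126) - 2(-20/9) = -10/21; a_3 = (-10/21)/(57/5) = -50/1197
  n = 4: D(4) = 4(4 + 4/5) = 96/5; numerator = -4(-50/1197) - 2(155/126) = -305/133; a_4 = (-305/133)/(96/5) = -1525/12768
  n = 5: D(5) = 5(5 + 4/5) = 29; numerator = -4(-1525/12768) - 2(-50/1197) = 5375/9576; a_5 = (5375/9576)/(29) = 5375/277704

r = -6/5; a_0 = 1; a_1 = -20/9; a_2 = 155/126; a_3 = -50/1197; a_4 = -1525/12768; a_5 = 5375/277704


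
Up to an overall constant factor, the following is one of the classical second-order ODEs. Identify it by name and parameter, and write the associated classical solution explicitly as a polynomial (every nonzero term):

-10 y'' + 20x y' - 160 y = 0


All three coefficients share the factor -10; dividing through by -10 gives  y'' - 2x y' + 16 y = 0.
This matches the Hermite equation y'' - 2x y' + 2n y = 0 with 2n = 16, so n = 8; the polynomial solution is H_8(x).
With y = sum_k a_k x^k, matching x^k gives (k+2)(k+1) a_{k+2} = 2(k - n) a_k = 2(k - 8) a_k. The right side vanishes at k = 8, so the series with the parity of 8 terminates at degree 8.
Standard normalization: leading coefficient of H_n is 2^n, so a_8 = 2^8 = 256. Work downward with a_k = (k+1)(k+2) a_{k+2} / (2(k - n)):
  a_6 = (7)(8)(256) / (2(6 - 8)) = 14336/(-4) = -3584
  a_4 = (5)(6)(-3584) / (2(4 - 8)) = -107520/(-8) = 13440
  a_2 = (3)(4)(13440) / (2(2 - 8)) = 161280/(-12) = -13440
  a_0 = (1)(2)(-13440) / (2(0 - 8)) = -26880/(-16) = 1680
Hence H_8(x) = 256 x^8 - 3584 x^6 + 13440 x^4 - 13440 x^2 + 1680.

H_8(x); series = 256 x^8 - 3584 x^6 + 13440 x^4 - 13440 x^2 + 1680


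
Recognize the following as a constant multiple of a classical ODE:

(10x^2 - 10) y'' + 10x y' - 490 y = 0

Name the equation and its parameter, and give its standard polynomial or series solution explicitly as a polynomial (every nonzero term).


All three coefficients share the factor -10; dividing through by -10 gives  (1 - x^2) y'' - x y' + 49 y = 0.
This matches the Chebyshev equation (1 - x^2) y'' - x y' + n^2 y = 0 (note the -x y' term, not -2x y') with n^2 = 49, so n = 7; the polynomial solution is T_7(x).
With y = sum_k a_k x^k, matching x^k gives (k+2)(k+1) a_{k+2} = (k^2 - n^2) a_k = (k - 7)(k + 7) a_k. The right side vanishes at k = 7, so the series with the parity of 7 terminates at degree 7.
Standard normalization: leading coefficient of T_n is 2^(n-1), so a_7 = 2^6 = 64. Work downward with a_k = (k+1)(k+2) a_{k+2} / ((k - 7)(k + 7)):
  a_5 = (6)(7)(64) / ((5 - 7)(5 + 7)) = 2688/(-24) = -112
  a_3 = (4)(5)(-112) / ((3 - 7)(3 + 7)) = -2240/(-40) = 56
  a_1 = (2)(3)(56) / ((1 - 7)(1 + 7)) = 336/(-48) = -7
Hence T_7(x) = 64 x^7 - 112 x^5 + 56 x^3 - 7 x.

T_7(x); series = 64 x^7 - 112 x^5 + 56 x^3 - 7 x


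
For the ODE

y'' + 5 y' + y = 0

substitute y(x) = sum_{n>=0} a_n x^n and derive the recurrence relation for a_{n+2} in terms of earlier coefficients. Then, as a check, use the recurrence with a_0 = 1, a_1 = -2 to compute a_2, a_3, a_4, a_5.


Substitute y = sum_n a_n x^n.
y''(x) has coefficient (n+2)(n+1) a_{n+2} at x^n;
5 y'(x) has coefficient 5 (n+1) a_{n+1} at x^n;
y(x) has coefficient 1 a_n at x^n.
Matching x^n: (n+2)(n+1) a_{n+2} + 5 (n+1) a_{n+1} + 1 a_n = 0.
Thus a_{n+2} = [-5 (n+1) a_{n+1} - 1 a_n] / ((n+1)(n+2)).

Check with a_0 = 1, a_1 = -2 (apply the recurrence for n = 0, 1, 2, 3): a_0 = 1, a_1 = -2, a_2 = 9/2, a_3 = -43/6, a_4 = 103/12, a_5 = -329/40.

a_(n+2) = [-5 (n+1) a_(n+1) - 1 a_n] / ((n+1)(n+2)); check: a_0 = 1, a_1 = -2, a_2 = 9/2, a_3 = -43/6, a_4 = 103/12, a_5 = -329/40


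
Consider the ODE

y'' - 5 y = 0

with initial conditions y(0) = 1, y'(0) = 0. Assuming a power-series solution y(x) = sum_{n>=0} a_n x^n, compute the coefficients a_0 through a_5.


Ansatz: y(x) = sum_{n>=0} a_n x^n, so y'(x) = sum_{n>=1} n a_n x^(n-1) and y''(x) = sum_{n>=2} n(n-1) a_n x^(n-2).
Substitute into P(x) y'' + Q(x) y' + R(x) y = 0 with P(x) = 1, Q(x) = 0, R(x) = -5, and match powers of x.
Initial conditions: a_0 = 1, a_1 = 0.
Setting the coefficient of each power of x to zero and solving order by order (substituting the coefficients already found):
  x^0: 2 a_2 - 5 a_0 = 0  ->  2 a_2 = 5 a_0 = 5  ->  a_2 = 5/2
  x^1: 6 a_3 - 5 a_1 = 0  ->  6 a_3 = 5 a_1 = 0  ->  a_3 = 0
  x^2: 12 a_4 - 5 a_2 = 0  ->  12 a_4 = 5 a_2 = 25/2  ->  a_4 = 25/24
  x^3: 20 a_5 - 5 a_3 = 0  ->  20 a_5 = 5 a_3 = 0  ->  a_5 = 0
Truncated series: y(x) = 1 + (5/2) x^2 + (25/24) x^4 + O(x^6).

a_0 = 1; a_1 = 0; a_2 = 5/2; a_3 = 0; a_4 = 25/24; a_5 = 0


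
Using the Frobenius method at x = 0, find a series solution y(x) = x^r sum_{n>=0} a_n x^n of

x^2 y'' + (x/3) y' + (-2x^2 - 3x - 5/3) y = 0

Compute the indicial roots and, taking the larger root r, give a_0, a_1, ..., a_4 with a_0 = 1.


Write in Frobenius form y'' + (p(x)/x) y' + (q(x)/x^2) y = 0:
  p(x) = 1/3,  q(x) = -2x^2 - 3x - 5/3.
Indicial equation: r(r-1) + (1/3) r + (-5/3) = 0 -> roots r_1 = 5/3, r_2 = -1.
Take r = r_1 = 5/3. Let y(x) = x^r sum_{n>=0} a_n x^n with a_0 = 1.
Substitute y = x^r sum a_n x^n and match x^{r+n}. The recurrence is
  D(n) a_n - 3 a_{n-1} - 2 a_{n-2} = 0,  where D(n) = (r+n)(r+n-1) + (1/3)(r+n) + (-5/3).
  a_n = [3 a_{n-1} + 2 a_{n-2}] / D(n).
Since the indicial polynomial factors as (r - r_1)(r - r_2), D(n) = (r_1 + n - r_1)(r_1 + n - r_2) = n(n + 8/3).
Evaluating step by step (a_0 = 1):
  n = 1: D(1) = 1(1 + 8/3) = 11/3; numerator = 3(1) = 3; a_1 = (3)/(11/3) = 9/11
  n = 2: D(2) = 2(2 + 8/3) = 28/3; numerator = 3(9/11) + 2(1) = 49/11; a_2 = (49/11)/(28/3) = 21/44
  n = 3: D(3) = 3(3 + 8/3) = 17; numerator = 3(21/44) + 2(9/11) = 135/44; a_3 = (135/44)/(17) = 135/748
  n = 4: D(4) = 4(4 + 8/3) = 80/3; numerator = 3(135/748) + 2(21/44) = 1119/748; a_4 = (1119/748)/(80/3) = 3357/59840

r = 5/3; a_0 = 1; a_1 = 9/11; a_2 = 21/44; a_3 = 135/748; a_4 = 3357/59840


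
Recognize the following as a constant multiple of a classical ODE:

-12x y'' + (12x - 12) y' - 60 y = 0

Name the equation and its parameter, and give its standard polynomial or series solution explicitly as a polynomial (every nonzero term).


All three coefficients share the factor -12; dividing through by -12 gives  x y'' + (1 - x) y' + 5 y = 0.
This matches the Laguerre equation x y'' + (1 - x) y' + n y = 0 with n = 5; the polynomial solution is L_5(x).
With y = sum_k a_k x^k, matching x^k gives (k+1)k a_{k+1} + (k+1) a_{k+1} - k a_k + n a_k = 0, i.e. (k+1)^2 a_{k+1} = (k - n) a_k = (k - 5) a_k. The right side vanishes at k = 5, so the series terminates at degree 5.
Standard normalization L_n(0) = 1 gives a_0 = 1. Work upward with a_{k+1} = (k - 5) a_k / (k+1)^2:
  a_1 = (0 - 5)(1) / 1^2 = -5/1 = -5
  a_2 = (1 - 5)(-5) / 2^2 = 20/4 = 5
  a_3 = (2 - 5)(5) / 3^2 = -15/9 = -5/3
  a_4 = (3 - 5)(-5/3) / 4^2 = (10/3)/16 = 5/24
  a_5 = (4 - 5)(5/24) / 5^2 = (-5/24)/25 = -1/120
Hence L_5(x) = -x^5/120 + 5 x^4/24 - 5 x^3/3 + 5 x^2 - 5 x + 1.

L_5(x); series = -x^5/120 + 5 x^4/24 - 5 x^3/3 + 5 x^2 - 5 x + 1


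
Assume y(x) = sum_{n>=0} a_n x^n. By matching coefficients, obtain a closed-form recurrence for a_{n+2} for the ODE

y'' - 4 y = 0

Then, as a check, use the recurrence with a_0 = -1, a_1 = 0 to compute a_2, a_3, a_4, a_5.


Substitute y = sum_n a_n x^n into y'' + (const) y = 0.
y''(x) = sum_{n>=0} (n+2)(n+1) a_{n+2} x^n.
The ODE becomes sum_n [(n+2)(n+1) a_{n+2} - 4 a_n] x^n = 0.
Setting each coefficient to zero gives the recurrence:
  (n+2)(n+1) a_{n+2} - 4 a_n = 0,
  a_{n+2} = 4 / ((n+1)(n+2)) a_n.

Check with a_0 = -1, a_1 = 0 (apply the recurrence for n = 0, 1, 2, 3): a_0 = -1, a_1 = 0, a_2 = -2, a_3 = 0, a_4 = -2/3, a_5 = 0.

a_{n+2} = 4/((n+1)(n+2)) * a_n; check: a_0 = -1, a_1 = 0, a_2 = -2, a_3 = 0, a_4 = -2/3, a_5 = 0


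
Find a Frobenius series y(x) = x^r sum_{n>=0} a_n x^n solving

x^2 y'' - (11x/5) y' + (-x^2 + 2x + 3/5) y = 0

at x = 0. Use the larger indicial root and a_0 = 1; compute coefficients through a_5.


Write in Frobenius form y'' + (p(x)/x) y' + (q(x)/x^2) y = 0:
  p(x) = -11/5,  q(x) = -x^2 + 2x + 3/5.
Indicial equation: r(r-1) + (-11/5) r + (3/5) = 0 -> roots r_1 = 3, r_2 = 1/5.
Take r = r_1 = 3. Let y(x) = x^r sum_{n>=0} a_n x^n with a_0 = 1.
Substitute y = x^r sum a_n x^n and match x^{r+n}. The recurrence is
  D(n) a_n + 2 a_{n-1} - 1 a_{n-2} = 0,  where D(n) = (r+n)(r+n-1) + (-11/5)(r+n) + (3/5).
  a_n = [-2 a_{n-1} + 1 a_{n-2}] / D(n).
Since the indicial polynomial factors as (r - r_1)(r - r_2), D(n) = (r_1 + n - r_1)(r_1 + n - r_2) = n(n + 14/5).
Evaluating step by step (a_0 = 1):
  n = 1: D(1) = 1(1 + 14/5) = 19/5; numerator = -2(1) = -2; a_1 = (-2)/(19/5) = -10/19
  n = 2: D(2) = 2(2 + 14/5) = 48/5; numerator = -2(-10/19) + 1(1) = 39/19; a_2 = (39/19)/(48/5) = 65/304
  n = 3: D(3) = 3(3 + 14/5) = 87/5; numerator = -2(65/304) + 1(-10/19) = -145/152; a_3 = (-145/152)/(87/5) = -25/456
  n = 4: D(4) = 4(4 + 14/5) = 136/5; numerator = -2(-25/456) + 1(65/304) = 295/912; a_4 = (295/912)/(136/5) = 1475/124032
  n = 5: D(5) = 5(5 + 14/5) = 39; numerator = -2(1475/124032) + 1(-25/456) = -1625/20672; a_5 = (-1625/20672)/(39) = -125/62016

r = 3; a_0 = 1; a_1 = -10/19; a_2 = 65/304; a_3 = -25/456; a_4 = 1475/124032; a_5 = -125/62016
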